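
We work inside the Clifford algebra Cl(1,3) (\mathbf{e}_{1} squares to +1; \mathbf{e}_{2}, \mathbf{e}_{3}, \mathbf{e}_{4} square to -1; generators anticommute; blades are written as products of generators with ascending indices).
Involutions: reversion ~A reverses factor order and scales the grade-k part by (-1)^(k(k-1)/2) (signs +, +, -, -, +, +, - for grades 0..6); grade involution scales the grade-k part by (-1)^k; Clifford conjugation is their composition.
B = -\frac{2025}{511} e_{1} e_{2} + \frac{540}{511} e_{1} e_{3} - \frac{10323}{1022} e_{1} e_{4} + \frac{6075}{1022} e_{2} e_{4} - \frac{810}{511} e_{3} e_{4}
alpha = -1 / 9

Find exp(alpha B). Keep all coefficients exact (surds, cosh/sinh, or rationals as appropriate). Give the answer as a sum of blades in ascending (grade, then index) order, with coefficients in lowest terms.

B^2 term by term: the squares give (-\frac{2025}{511})^2*(e_{1} e_{2})^2 + (\frac{540}{511})^2*(e_{1} e_{3})^2 + (-\frac{10323}{1022})^2*(e_{1} e_{4})^2 + (\frac{6075}{1022})^2*(e_{2} e_{4})^2 + (-\frac{810}{511})^2*(e_{3} e_{4})^2 = \frac{4100625}{261121}*(+1) + \frac{291600}{261121}*(+1) + \frac{106564329}{1044484}*(+1) + \frac{36905625}{1044484}*(-1) + \frac{656100}{261121}*(-1) = 81 (each basis 2-blade squares to minus the product of its generators' squares); cross terms between blades sharing an index anticommute and cancel; the commuting (index-disjoint) pairs give grade-4 terms 2*c*c'*(blade product), which cancel blade by blade — e_{1} e_{2} e_{3} e_{4}: \frac{3280500}{261121} - \frac{3280500}{261121} = 0 — confirming B is simple. So B^2 = 81.
B^2 = 81 — B^2 > 0, so the exponential closes hyperbolically: l = 9, alpha*l = -1, so exp(alpha B) = cosh(-1) + (sinh(-1)/9)*B = \cosh{\left(1 \right)} + (- \frac{\sinh{\left(1 \right)}}{9})*B.
Answer: \cosh{\left(1 \right)} + \frac{225 \sinh{\left(1 \right)}}{511} e_{1} e_{2} - \frac{60 \sinh{\left(1 \right)}}{511} e_{1} e_{3} + \frac{1147 \sinh{\left(1 \right)}}{1022} e_{1} e_{4} - \frac{675 \sinh{\left(1 \right)}}{1022} e_{2} e_{4} + \frac{90 \sinh{\left(1 \right)}}{511} e_{3} e_{4}


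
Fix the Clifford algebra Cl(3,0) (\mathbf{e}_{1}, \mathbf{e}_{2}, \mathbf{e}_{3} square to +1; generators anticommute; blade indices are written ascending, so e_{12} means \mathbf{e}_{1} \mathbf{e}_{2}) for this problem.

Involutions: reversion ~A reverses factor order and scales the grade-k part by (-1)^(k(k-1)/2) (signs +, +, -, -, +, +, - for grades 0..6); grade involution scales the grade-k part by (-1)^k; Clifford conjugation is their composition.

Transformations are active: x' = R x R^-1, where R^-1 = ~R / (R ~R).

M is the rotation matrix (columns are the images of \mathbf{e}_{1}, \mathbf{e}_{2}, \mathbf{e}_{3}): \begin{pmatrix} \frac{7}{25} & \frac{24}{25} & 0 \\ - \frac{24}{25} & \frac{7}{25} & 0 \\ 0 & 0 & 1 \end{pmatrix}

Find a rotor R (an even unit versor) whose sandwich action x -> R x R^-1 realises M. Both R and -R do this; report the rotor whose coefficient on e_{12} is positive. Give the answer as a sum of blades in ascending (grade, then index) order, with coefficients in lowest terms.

Method: write R = a + b12*e_{12} + b13*e_{13} + b23*e_{23} with a^2 + b12^2 + b13^2 + b23^2 = 1 (so R^-1 = ~R). Expanding the columns R e_j ~R gives tr M = 4a^2 - 1 and, from the antisymmetric part, M21 - M12 = -4a*b12, M13 - M31 = 4a*b13, M32 - M23 = -4a*b23.
Here tr M = \frac{39}{25}, so a^2 = (1 + tr M)/4 = \frac{16}{25} and a = ±\frac{4}{5}. Taking a = \frac{4}{5}: M21 - M12 = -\frac{48}{25}, M13 - M31 = 0, M32 - M23 = 0, giving b12 = \frac{3}{5}, b13 = 0, b23 = 0, i.e. R = \frac{4}{5} + \frac{3}{5} e_{12}.
Its e_{12} coefficient is already positive.
Answer: \frac{4}{5} + \frac{3}{5} e_{12}. Sheet selection: the two-to-one cover makes ±R indistinguishable at the matrix level (trace \frac{39}{25}), so uniqueness comes from the required sign on e_{12}.


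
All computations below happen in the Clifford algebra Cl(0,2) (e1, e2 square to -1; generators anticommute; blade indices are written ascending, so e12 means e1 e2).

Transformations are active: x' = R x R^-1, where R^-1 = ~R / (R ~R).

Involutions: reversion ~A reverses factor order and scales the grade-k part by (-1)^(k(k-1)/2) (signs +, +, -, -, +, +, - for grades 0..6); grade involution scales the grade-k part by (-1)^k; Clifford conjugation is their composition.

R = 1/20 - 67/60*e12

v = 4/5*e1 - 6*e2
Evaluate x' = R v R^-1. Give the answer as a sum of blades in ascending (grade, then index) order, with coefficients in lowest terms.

~R = 1/20 + 67/60*e12, and R ~R = 2249/1800, so R^-1 = ~R / (2249/1800).
R v = -333/50*e1 - 179/150*e2
Answer: -2998/2249*e1 + 66396/11245*e2


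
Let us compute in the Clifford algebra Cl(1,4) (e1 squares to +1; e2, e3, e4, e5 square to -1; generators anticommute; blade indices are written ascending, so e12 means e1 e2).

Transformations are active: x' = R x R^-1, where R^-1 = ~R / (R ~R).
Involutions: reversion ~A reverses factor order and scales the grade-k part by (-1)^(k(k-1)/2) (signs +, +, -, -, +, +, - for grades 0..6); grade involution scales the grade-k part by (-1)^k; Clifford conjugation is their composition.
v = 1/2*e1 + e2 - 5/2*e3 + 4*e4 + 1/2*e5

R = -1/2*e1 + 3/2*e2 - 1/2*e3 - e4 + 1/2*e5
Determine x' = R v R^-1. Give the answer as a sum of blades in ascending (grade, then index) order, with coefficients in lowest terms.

~R = -1/2*e1 + 3/2*e2 - 1/2*e3 - e4 + 1/2*e5, and R ~R = -7/2, so R^-1 = ~R / (-7/2).
R v = 3/4 - 5/4*e12 + 3/2*e13 - 3/2*e14 - 1/2*e15 - 13/4*e23 + 7*e24 + 1/4*e25 - 9/2*e34 + e35 - 5/2*e45
Answer: -2/7*e1 - 23/14*e2 + 19/7*e3 - 25/7*e4 - 5/7*e5


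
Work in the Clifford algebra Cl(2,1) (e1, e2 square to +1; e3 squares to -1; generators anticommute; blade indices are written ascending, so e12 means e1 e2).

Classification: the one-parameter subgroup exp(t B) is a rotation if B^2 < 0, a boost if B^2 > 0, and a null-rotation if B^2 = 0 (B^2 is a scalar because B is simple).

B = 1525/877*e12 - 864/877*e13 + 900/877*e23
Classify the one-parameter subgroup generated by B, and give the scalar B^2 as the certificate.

B^2 term by term: the squares give (1525/877)^2*(e12)^2 + (-864/877)^2*(e13)^2 + (900/877)^2*(e23)^2 = 2325625/769129*(-1) + 746496/769129*(+1) + 810000/769129*(+1) = -1 (each basis 2-blade squares to minus the product of its generators' squares); cross terms between blades sharing an index anticommute and cancel. So B^2 = -1.
Answer: rotation, certificate B^2 = -1. The class reads off the invariant scalar -1 directly.


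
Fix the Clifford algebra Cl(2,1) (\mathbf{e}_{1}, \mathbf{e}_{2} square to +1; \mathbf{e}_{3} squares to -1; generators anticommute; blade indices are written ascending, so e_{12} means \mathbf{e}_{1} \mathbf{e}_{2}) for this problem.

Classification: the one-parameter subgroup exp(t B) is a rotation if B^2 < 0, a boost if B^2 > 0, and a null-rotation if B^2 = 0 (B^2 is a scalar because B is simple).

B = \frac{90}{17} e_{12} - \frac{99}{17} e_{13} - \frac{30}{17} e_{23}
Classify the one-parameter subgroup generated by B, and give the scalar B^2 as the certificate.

B^2 term by term: the squares give (\frac{90}{17})^2*(e_{12})^2 + (-\frac{99}{17})^2*(e_{13})^2 + (-\frac{30}{17})^2*(e_{23})^2 = \frac{8100}{289}*(-1) + \frac{9801}{289}*(+1) + \frac{900}{289}*(+1) = 9 (each basis 2-blade squares to minus the product of its generators' squares); cross terms between blades sharing an index anticommute and cancel. So B^2 = 9.
Answer: boost, certificate B^2 = 9. No conjugation can change B^2 = 9; the sign gives the class.


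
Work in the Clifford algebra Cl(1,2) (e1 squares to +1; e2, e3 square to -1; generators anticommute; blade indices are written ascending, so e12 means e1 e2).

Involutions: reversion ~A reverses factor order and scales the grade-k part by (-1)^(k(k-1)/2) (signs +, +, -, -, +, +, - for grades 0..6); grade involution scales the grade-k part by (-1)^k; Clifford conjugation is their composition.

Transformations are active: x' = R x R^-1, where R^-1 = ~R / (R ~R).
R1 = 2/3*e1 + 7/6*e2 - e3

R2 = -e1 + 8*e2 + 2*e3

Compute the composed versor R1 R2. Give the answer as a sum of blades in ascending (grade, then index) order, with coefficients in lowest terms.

Distribute over the terms of R1 (each basis-blade product reordered to ascending indices, repeated generators contracted through their squares):
(2/3*e1) R2 = -2/3 + 16/3*e12 + 4/3*e13
(7/6*e2) R2 = -28/3 + 7/6*e12 + 7/3*e23
(-e3) R2 = 2 - e13 + 8*e23
Summing the partial products and collecting blades:
Answer: -8 + 13/2*e12 + 1/3*e13 + 31/3*e23


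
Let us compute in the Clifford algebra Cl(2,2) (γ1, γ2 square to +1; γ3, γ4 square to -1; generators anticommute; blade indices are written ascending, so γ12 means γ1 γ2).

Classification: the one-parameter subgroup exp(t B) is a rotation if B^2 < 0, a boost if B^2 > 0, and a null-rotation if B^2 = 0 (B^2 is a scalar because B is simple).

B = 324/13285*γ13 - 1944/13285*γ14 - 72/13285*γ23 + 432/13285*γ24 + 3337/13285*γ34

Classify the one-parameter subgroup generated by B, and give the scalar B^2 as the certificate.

B^2 term by term: the squares give (324/13285)^2*(γ13)^2 + (-1944/13285)^2*(γ14)^2 + (-72/13285)^2*(γ23)^2 + (432/13285)^2*(γ24)^2 + (3337/13285)^2*(γ34)^2 = 104976/176491225*(+1) + 3779136/176491225*(+1) + 5184/176491225*(+1) + 186624/176491225*(+1) + 11135569/176491225*(-1) = -1/25 (each basis 2-blade squares to minus the product of its generators' squares); cross terms between blades sharing an index anticommute and cancel; the commuting (index-disjoint) pairs give grade-4 terms 2*c*c'*(blade product), which cancel blade by blade — γ1234: -279936/176491225 + 279936/176491225 = 0 — confirming B is simple. So B^2 = -1/25.
Answer: rotation, certificate B^2 = -1/25. B^2 = -1/25 is basis-independent, so its sign is the whole story.


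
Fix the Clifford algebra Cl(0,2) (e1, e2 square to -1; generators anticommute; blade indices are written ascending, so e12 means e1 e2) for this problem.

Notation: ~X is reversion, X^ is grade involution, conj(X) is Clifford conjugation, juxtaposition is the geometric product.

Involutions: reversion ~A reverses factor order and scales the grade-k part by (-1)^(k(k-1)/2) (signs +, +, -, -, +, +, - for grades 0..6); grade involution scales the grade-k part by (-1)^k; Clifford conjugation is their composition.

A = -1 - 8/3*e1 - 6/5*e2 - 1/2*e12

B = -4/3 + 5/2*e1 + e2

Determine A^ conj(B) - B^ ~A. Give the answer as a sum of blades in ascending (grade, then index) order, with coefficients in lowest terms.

first term: 46/5 - 14/9*e1 + 13/20*e2 + e12
second term: -98/15 + 50/9*e1 + 77/20*e2 - 1/3*e12
Answer: 236/15 - 64/9*e1 - 16/5*e2 + 4/3*e12


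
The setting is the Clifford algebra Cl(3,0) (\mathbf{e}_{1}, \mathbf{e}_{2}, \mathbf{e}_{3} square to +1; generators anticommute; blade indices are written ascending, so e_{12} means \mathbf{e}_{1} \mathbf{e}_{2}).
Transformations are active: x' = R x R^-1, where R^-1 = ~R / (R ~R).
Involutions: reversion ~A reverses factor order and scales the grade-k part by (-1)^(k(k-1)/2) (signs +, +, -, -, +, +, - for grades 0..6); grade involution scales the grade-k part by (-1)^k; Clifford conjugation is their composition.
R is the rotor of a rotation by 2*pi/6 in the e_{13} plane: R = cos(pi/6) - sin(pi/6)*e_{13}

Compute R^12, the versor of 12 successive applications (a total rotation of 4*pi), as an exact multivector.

Because a rotor carries half the rotation angle, composing 12 copies of this e_{13}-plane rotor multiplies the phase: 12*(pi/6) = 2 \pi, hence R^12 = cos(2 \pi) - sin(2 \pi)*e_{13}.
cos(2 \pi) = 1 and sin(2 \pi) = 0, so R^12 = 1. The total rotation 4*pi is 2 full turns, so every vector returns to itself, yet the rotor is +1, back on the identity sheet (an even number of 2*pi turns).
Answer: 1


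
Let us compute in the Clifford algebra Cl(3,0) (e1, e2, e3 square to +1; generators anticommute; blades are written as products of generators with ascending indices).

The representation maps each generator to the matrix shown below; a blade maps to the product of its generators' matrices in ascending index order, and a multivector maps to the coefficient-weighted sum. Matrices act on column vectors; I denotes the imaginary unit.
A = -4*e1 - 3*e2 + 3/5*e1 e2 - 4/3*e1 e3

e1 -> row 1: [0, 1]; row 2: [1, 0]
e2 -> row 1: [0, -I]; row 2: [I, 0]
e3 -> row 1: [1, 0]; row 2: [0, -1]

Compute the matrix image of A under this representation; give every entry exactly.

Bivector images (products of the table entries): rho(e1 e2) = rho(e1)rho(e2) = row 1: [I, 0]; row 2: [0, -I]; rho(e1 e3) = rho(e1)rho(e3) = row 1: [0, -1]; row 2: [1, 0].
M = (-4)*rho(e1) + (-3)*rho(e2) + (3/5)*rho(e1 e2) + (-4/3)*rho(e1 e3), summed entrywise:
Answer: row 1: [3*I/5, -8/3 + 3*I]; row 2: [-16/3 - 3*I, -3*I/5]


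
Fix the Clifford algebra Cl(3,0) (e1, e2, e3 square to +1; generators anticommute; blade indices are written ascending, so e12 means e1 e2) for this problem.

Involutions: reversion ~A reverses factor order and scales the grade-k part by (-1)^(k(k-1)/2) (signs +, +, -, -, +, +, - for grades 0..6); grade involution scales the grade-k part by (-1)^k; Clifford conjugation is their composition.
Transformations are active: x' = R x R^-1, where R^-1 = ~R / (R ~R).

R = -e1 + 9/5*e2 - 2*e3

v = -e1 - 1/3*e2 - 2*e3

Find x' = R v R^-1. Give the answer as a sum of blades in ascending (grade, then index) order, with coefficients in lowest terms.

~R = -e1 + 9/5*e2 - 2*e3, and R ~R = 206/25, so R^-1 = ~R / (206/25).
R v = 22/5 + 32/15*e12 - 64/15*e23
Answer: -7/103*e1 + 697/309*e2 - 14/103*e3


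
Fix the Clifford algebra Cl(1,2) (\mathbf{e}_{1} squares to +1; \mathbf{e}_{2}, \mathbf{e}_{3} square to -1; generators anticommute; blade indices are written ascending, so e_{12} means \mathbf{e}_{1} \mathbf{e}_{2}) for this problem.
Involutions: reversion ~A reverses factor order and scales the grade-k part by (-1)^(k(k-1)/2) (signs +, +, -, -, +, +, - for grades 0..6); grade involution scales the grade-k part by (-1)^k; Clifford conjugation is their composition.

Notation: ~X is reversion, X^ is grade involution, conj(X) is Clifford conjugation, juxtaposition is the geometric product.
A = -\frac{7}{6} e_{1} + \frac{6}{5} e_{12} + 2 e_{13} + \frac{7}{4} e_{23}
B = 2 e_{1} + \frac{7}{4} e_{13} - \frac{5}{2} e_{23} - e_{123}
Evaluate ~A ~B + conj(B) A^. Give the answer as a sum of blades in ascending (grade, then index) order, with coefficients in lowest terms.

first term: \frac{133}{24} + \frac{7}{4} e_{1} + \frac{22}{5} e_{2} + \frac{581}{120} e_{3} - \frac{129}{16} e_{12} + 3 e_{13} - \frac{49}{15} e_{23} - \frac{77}{12} e_{123}
second term: -\frac{245}{24} + \frac{7}{4} e_{1} - \frac{2}{5} e_{2} - \frac{379}{120} e_{3} - \frac{129}{16} e_{12} + 3 e_{13} - \frac{49}{15} e_{23} - \frac{7}{12} e_{123}
Answer: -\frac{14}{3} + \frac{7}{2} e_{1} + 4 e_{2} + \frac{101}{60} e_{3} - \frac{129}{8} e_{12} + 6 e_{13} - \frac{98}{15} e_{23} - 7 e_{123}


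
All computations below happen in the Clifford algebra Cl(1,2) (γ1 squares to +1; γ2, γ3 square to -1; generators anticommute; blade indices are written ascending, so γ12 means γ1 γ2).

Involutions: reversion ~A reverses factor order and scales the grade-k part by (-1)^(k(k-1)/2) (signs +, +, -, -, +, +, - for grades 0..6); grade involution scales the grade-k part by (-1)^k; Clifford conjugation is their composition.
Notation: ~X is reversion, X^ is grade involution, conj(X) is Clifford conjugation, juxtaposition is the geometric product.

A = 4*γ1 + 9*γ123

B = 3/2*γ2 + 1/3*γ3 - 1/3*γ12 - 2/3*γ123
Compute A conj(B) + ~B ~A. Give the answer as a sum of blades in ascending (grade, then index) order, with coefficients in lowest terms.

first term: 6 + 4/3*γ2 + 3*γ3 - 3*γ12 - 89/6*γ13 - 8/3*γ23
second term: 6 - 4/3*γ2 - 3*γ3 - 3*γ12 - 89/6*γ13 + 8/3*γ23
Answer: 12 - 6*γ12 - 89/3*γ13


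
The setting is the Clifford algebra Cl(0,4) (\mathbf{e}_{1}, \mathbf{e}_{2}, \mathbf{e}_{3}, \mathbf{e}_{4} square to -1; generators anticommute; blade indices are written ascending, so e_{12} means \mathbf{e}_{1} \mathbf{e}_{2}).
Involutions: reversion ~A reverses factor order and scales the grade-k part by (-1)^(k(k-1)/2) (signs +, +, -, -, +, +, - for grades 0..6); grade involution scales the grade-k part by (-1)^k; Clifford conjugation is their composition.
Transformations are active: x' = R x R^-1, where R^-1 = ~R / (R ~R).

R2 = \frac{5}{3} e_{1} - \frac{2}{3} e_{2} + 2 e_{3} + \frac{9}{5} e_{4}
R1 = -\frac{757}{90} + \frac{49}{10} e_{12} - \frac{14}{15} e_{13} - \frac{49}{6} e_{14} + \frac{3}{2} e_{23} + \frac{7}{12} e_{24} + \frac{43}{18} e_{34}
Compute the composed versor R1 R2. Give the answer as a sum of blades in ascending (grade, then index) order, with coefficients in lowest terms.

Distribute over the terms of R2 (each basis-blade product reordered to ascending indices, repeated generators contracted through their squares):
R1 (\frac{5}{3} e_{1}) = -\frac{757}{54} e_{1} + \frac{49}{6} e_{2} - \frac{14}{9} e_{3} - \frac{245}{18} e_{4} + \frac{5}{2} e_{123} + \frac{35}{36} e_{124} + \frac{215}{54} e_{134}
R1 (-\frac{2}{3} e_{2}) = \frac{49}{15} e_{1} + \frac{757}{135} e_{2} - e_{3} - \frac{7}{18} e_{4} - \frac{28}{45} e_{123} - \frac{49}{9} e_{124} - \frac{43}{27} e_{234}
R1 (2 e_{3}) = \frac{28}{15} e_{1} - 3 e_{2} - \frac{757}{45} e_{3} + \frac{43}{9} e_{4} + \frac{49}{5} e_{123} + \frac{49}{3} e_{134} - \frac{7}{6} e_{234}
R1 (\frac{9}{5} e_{4}) = \frac{147}{10} e_{1} - \frac{21}{20} e_{2} - \frac{43}{10} e_{3} - \frac{757}{50} e_{4} + \frac{441}{50} e_{124} - \frac{42}{25} e_{134} + \frac{27}{10} e_{234}
Summing the partial products and collecting blades:
Answer: \frac{157}{27} e_{1} + \frac{5251}{540} e_{2} - \frac{2131}{90} e_{3} - \frac{10963}{450} e_{4} + \frac{1051}{90} e_{123} + \frac{3913}{900} e_{124} + \frac{25157}{1350} e_{134} - \frac{8}{135} e_{234}


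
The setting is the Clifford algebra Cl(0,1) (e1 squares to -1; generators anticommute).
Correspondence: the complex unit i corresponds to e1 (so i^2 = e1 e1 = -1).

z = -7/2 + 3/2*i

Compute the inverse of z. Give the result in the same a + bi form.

In blades: z = -7/2 + 3/2*e1.
With qbar = -7/2 - 3/2*e1 (scalar fixed, mapped units negated), z qbar = 29/2 (the sum of squared coefficients), so z^-1 = qbar / (29/2) = -7/29 - 3/29*e1; translating back:
Answer: -7/29 - 3/29*i


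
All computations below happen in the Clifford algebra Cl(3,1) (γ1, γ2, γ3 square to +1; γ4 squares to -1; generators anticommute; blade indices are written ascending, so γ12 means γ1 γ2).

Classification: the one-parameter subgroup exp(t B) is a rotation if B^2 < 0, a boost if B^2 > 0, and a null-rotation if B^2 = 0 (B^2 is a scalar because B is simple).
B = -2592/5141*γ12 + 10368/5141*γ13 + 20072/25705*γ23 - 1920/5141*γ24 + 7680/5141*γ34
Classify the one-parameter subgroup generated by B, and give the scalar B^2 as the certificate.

B^2 term by term: the squares give (-2592/5141)^2*(γ12)^2 + (10368/5141)^2*(γ13)^2 + (20072/25705)^2*(γ23)^2 + (-1920/5141)^2*(γ24)^2 + (7680/5141)^2*(γ34)^2 = 6718464/26429881*(-1) + 107495424/26429881*(-1) + 402885184/660747025*(-1) + 3686400/26429881*(+1) + 58982400/26429881*(+1) = -64/25 (each basis 2-blade squares to minus the product of its generators' squares); cross terms between blades sharing an index anticommute and cancel; the commuting (index-disjoint) pairs give grade-4 terms 2*c*c'*(blade product), which cancel blade by blade — γ1234: -39813120/26429881 + 39813120/26429881 = 0 — confirming B is simple. So B^2 = -64/25.
Answer: rotation, certificate B^2 = -64/25. Why this suffices: the scalar -64/25 survives any versor conjugation, so its sign alone determines the class however B is presented.


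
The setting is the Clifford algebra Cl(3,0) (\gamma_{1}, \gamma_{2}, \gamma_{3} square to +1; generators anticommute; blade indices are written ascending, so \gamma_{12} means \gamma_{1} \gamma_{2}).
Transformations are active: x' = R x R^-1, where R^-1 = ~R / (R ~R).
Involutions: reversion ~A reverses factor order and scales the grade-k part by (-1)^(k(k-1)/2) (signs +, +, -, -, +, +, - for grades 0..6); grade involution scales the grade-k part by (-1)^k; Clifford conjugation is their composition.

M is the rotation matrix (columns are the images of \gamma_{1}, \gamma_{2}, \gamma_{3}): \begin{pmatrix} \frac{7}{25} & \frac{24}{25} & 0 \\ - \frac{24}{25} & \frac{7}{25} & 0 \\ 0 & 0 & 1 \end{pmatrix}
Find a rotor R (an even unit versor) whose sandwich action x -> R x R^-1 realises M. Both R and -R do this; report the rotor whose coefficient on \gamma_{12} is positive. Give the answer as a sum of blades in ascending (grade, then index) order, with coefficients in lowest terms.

Method: write R = a + b12*\gamma_{12} + b13*\gamma_{13} + b23*\gamma_{23} with a^2 + b12^2 + b13^2 + b23^2 = 1 (so R^-1 = ~R). Expanding the columns R e_j ~R gives tr M = 4a^2 - 1 and, from the antisymmetric part, M21 - M12 = -4a*b12, M13 - M31 = 4a*b13, M32 - M23 = -4a*b23.
Here tr M = \frac{39}{25}, so a^2 = (1 + tr M)/4 = \frac{16}{25} and a = ±\frac{4}{5}. Taking a = \frac{4}{5}: M21 - M12 = -\frac{48}{25}, M13 - M31 = 0, M32 - M23 = 0, giving b12 = \frac{3}{5}, b13 = 0, b23 = 0, i.e. R = \frac{4}{5} + \frac{3}{5} \gamma_{12}.
Its \gamma_{12} coefficient is already positive.
Answer: \frac{4}{5} + \frac{3}{5} \gamma_{12}. Why the constraint matters: R and -R act identically through the sandwich — M has trace \frac{39}{25} either way — so only the sign condition on \gamma_{12} picks one of the two preimages.


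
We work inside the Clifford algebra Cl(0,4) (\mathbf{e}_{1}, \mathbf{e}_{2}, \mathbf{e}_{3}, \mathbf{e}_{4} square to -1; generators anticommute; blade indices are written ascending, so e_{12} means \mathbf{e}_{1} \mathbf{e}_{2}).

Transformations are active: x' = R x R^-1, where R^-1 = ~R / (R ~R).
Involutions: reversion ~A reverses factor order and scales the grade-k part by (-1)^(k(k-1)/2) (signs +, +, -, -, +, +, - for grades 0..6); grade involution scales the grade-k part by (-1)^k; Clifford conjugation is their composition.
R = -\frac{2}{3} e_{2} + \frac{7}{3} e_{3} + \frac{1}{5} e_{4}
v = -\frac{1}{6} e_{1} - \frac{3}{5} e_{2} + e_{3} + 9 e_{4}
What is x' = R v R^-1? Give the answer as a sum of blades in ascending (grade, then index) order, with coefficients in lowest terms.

~R = -\frac{2}{3} e_{2} + \frac{7}{3} e_{3} + \frac{1}{5} e_{4}, and R ~R = -\frac{1334}{225}, so R^-1 = ~R / (-\frac{1334}{225}).
R v = -\frac{68}{15} - \frac{1}{9} e_{12} + \frac{7}{18} e_{13} + \frac{1}{30} e_{14} + \frac{11}{15} e_{23} - \frac{147}{25} e_{24} + \frac{104}{5} e_{34}
Answer: \frac{1}{6} e_{1} - \frac{1399}{3335} e_{2} + \frac{1713}{667} e_{3} - \frac{5799}{667} e_{4}


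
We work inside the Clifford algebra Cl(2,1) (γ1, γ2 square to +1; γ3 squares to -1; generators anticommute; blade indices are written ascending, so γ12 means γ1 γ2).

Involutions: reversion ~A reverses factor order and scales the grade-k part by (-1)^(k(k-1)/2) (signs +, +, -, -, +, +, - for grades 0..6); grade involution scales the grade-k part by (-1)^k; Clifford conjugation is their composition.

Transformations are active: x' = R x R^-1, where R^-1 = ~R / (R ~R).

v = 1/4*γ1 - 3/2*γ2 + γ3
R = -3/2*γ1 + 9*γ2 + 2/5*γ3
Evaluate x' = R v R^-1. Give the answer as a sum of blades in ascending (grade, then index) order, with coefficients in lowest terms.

~R = -3/2*γ1 + 9*γ2 + 2/5*γ3, and R ~R = 8309/100, so R^-1 = ~R / (8309/100).
R v = -571/40 - 8/5*γ13 + 48/5*γ23
Answer: 8821/33236*γ1 - 26463/16618*γ2 - 9451/8309*γ3


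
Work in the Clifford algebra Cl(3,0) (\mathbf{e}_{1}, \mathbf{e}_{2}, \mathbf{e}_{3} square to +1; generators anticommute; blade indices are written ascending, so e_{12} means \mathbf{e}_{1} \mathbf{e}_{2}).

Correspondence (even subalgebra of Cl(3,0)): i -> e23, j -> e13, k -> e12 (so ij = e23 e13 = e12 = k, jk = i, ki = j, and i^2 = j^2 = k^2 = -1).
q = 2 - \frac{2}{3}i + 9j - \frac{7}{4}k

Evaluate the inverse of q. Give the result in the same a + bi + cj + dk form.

In blades: q = 2 - \frac{7}{4} e_{12} + 9 e_{13} - \frac{2}{3} e_{23}.
With qbar = 2 + \frac{7}{4} e_{12} - 9 e_{13} + \frac{2}{3} e_{23} (scalar fixed, mapped units negated), q qbar = \frac{12745}{144} (the sum of squared coefficients), so q^-1 = qbar / (\frac{12745}{144}) = \frac{288}{12745} + \frac{252}{12745} e_{12} - \frac{1296}{12745} e_{13} + \frac{96}{12745} e_{23}; translating back:
Answer: \frac{288}{12745} + \frac{96}{12745}i - \frac{1296}{12745}j + \frac{252}{12745}k


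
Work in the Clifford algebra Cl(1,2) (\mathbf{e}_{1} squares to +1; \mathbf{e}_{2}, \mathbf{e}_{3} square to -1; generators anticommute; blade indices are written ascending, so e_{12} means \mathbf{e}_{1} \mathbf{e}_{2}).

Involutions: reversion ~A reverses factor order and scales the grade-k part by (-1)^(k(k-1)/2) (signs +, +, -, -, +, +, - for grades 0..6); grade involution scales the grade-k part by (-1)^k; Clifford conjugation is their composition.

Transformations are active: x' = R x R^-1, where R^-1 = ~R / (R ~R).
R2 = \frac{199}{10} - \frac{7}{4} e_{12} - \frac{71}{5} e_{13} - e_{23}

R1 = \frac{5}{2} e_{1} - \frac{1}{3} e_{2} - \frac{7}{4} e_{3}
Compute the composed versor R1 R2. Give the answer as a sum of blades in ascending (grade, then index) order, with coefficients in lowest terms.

Distribute over the terms of R1 (each basis-blade product reordered to ascending indices, repeated generators contracted through their squares):
(\frac{5}{2} e_{1}) R2 = \frac{199}{4} e_{1} - \frac{35}{8} e_{2} - \frac{71}{2} e_{3} - \frac{5}{2} e_{123}
(-\frac{1}{3} e_{2}) R2 = \frac{7}{12} e_{1} - \frac{199}{30} e_{2} - \frac{1}{3} e_{3} - \frac{71}{15} e_{123}
(-\frac{7}{4} e_{3}) R2 = \frac{497}{20} e_{1} + \frac{7}{4} e_{2} - \frac{1393}{40} e_{3} + \frac{49}{16} e_{123}
Summing the partial products and collecting blades:
Answer: \frac{4511}{60} e_{1} - \frac{1111}{120} e_{2} - \frac{8479}{120} e_{3} - \frac{1001}{240} e_{123}


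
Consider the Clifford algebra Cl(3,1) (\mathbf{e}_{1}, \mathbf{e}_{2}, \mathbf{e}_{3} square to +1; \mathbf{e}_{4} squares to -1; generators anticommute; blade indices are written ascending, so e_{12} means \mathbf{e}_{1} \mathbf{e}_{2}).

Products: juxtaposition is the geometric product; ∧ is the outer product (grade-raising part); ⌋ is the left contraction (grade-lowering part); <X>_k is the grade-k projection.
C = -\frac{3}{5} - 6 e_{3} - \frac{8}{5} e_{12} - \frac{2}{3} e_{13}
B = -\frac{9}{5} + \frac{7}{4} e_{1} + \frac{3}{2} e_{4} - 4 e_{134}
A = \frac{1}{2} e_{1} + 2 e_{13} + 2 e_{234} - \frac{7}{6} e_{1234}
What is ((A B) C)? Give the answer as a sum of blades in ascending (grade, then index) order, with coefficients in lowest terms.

step 1: \frac{7}{8} - \frac{9}{10} e_{1} - \frac{14}{3} e_{2} - \frac{7}{2} e_{3} + 8 e_{4} + 8 e_{12} - \frac{18}{5} e_{13} + \frac{3}{4} e_{14} - 3 e_{23} - 2 e_{34} + \frac{7}{4} e_{123} + 3 e_{134} - \frac{187}{120} e_{234} - \frac{7}{5} e_{1234}
step 2: \frac{247}{8} + \frac{617}{50} e_{1} + \frac{3161}{150} e_{2} + \frac{1}{4} e_{3} - \frac{74}{5} e_{4} - \frac{147}{10} e_{12} + \frac{653}{300} e_{13} + \frac{973}{60} e_{14} + \frac{3067}{75} e_{23} - \frac{577}{60} e_{24} + \frac{2323}{50} e_{34} - \frac{8381}{180} e_{123} - \frac{3629}{180} e_{124} - \frac{769}{150} e_{134} - \frac{773}{200} e_{234} + \frac{101}{25} e_{1234}
Answer: \frac{247}{8} + \frac{617}{50} e_{1} + \frac{3161}{150} e_{2} + \frac{1}{4} e_{3} - \frac{74}{5} e_{4} - \frac{147}{10} e_{12} + \frac{653}{300} e_{13} + \frac{973}{60} e_{14} + \frac{3067}{75} e_{23} - \frac{577}{60} e_{24} + \frac{2323}{50} e_{34} - \frac{8381}{180} e_{123} - \frac{3629}{180} e_{124} - \frac{769}{150} e_{134} - \frac{773}{200} e_{234} + \frac{101}{25} e_{1234}


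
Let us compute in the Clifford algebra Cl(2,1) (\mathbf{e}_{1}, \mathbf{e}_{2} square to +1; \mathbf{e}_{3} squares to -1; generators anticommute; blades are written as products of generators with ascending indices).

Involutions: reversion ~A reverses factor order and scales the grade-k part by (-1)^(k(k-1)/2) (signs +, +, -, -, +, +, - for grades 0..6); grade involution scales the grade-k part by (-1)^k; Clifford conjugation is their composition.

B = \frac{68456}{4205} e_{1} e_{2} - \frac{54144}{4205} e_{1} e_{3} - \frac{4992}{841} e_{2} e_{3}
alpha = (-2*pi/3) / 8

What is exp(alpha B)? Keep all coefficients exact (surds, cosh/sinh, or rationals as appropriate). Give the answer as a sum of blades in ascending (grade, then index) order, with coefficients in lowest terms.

B^2 term by term: the squares give (\frac{68456}{4205})^2*(e_{1} e_{2})^2 + (-\frac{54144}{4205})^2*(e_{1} e_{3})^2 + (-\frac{4992}{841})^2*(e_{2} e_{3})^2 = \frac{4686223936}{17682025}*(-1) + \frac{2931572736}{17682025}*(+1) + \frac{24920064}{707281}*(+1) = -64 (each basis 2-blade squares to minus the product of its generators' squares); cross terms between blades sharing an index anticommute and cancel. So B^2 = -64.
B^2 = -64 — the negative square puts this in the circular regime; l = 8, alpha*l = - \frac{2 \pi}{3}, so exp(alpha B) = cos(- \frac{2 \pi}{3}) + (sin(- \frac{2 \pi}{3})/8)*B = - \frac{1}{2} + (- \frac{\sqrt{3}}{16})*B.
Answer: - \frac{1}{2} - \frac{8557 \sqrt{3}}{8410} e_{1} e_{2} + \frac{3384 \sqrt{3}}{4205} e_{1} e_{3} + \frac{312 \sqrt{3}}{841} e_{2} e_{3}


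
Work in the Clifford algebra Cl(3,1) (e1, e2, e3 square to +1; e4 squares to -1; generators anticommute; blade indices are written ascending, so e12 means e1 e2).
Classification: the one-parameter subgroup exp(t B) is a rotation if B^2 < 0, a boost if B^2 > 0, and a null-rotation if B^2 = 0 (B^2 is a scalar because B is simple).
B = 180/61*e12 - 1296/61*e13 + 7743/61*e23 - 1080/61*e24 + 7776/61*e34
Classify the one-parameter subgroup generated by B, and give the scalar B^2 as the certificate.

B^2 term by term: the squares give (180/61)^2*(e12)^2 + (-1296/61)^2*(e13)^2 + (7743/61)^2*(e23)^2 + (-1080/61)^2*(e24)^2 + (7776/61)^2*(e34)^2 = 32400/3721*(-1) + 1679616/3721*(-1) + 59954049/3721*(-1) + 1166400/3721*(+1) + 60466176/3721*(+1) = -9 (each basis 2-blade squares to minus the product of its generators' squares); cross terms between blades sharing an index anticommute and cancel; the commuting (index-disjoint) pairs give grade-4 terms 2*c*c'*(blade product), which cancel blade by blade — e1234: 2799360/3721 - 2799360/3721 = 0 — confirming B is simple. So B^2 = -9.
Answer: rotation, certificate B^2 = -9. The invariant at work: B^2 = -9 is unchanged by conjugation, hence its sign classifies the subgroup whatever basis B is written in.


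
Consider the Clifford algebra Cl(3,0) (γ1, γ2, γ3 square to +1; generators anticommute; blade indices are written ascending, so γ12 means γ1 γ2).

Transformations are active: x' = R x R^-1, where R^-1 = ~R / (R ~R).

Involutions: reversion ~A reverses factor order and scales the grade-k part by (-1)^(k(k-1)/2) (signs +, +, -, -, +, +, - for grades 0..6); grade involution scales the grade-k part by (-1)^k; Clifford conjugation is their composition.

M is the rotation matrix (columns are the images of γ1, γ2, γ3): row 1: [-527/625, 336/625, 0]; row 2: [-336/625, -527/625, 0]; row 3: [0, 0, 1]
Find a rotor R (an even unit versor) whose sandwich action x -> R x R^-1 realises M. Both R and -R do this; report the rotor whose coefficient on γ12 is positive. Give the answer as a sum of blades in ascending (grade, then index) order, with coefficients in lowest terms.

Method: write R = a + b12*γ12 + b13*γ13 + b23*γ23 with a^2 + b12^2 + b13^2 + b23^2 = 1 (so R^-1 = ~R). Expanding the columns R e_j ~R gives tr M = 4a^2 - 1 and, from the antisymmetric part, M21 - M12 = -4a*b12, M13 - M31 = 4a*b13, M32 - M23 = -4a*b23.
Here tr M = -429/625, so a^2 = (1 + tr M)/4 = 49/625 and a = ±7/25. Taking a = 7/25: M21 - M12 = -672/625, M13 - M31 = 0, M32 - M23 = 0, giving b12 = 24/25, b13 = 0, b23 = 0, i.e. R = 7/25 + 24/25*γ12.
Its γ12 coefficient is already positive.
Answer: 7/25 + 24/25*γ12. Uniqueness: Spin(3) -> SO(3) maps R and -R to the same rotation of trace -429/625; fixing the sign of the γ12 coefficient removes the ambiguity.


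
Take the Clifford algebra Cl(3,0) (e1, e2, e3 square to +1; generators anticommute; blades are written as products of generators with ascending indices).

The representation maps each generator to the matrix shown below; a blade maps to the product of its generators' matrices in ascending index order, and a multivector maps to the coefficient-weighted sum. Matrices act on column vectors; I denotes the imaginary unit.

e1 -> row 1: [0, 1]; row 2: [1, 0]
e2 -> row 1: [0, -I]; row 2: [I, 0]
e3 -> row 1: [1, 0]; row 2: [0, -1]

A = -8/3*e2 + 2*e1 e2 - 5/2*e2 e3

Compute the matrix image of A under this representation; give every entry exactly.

Bivector images (products of the table entries): rho(e1 e2) = rho(e1)rho(e2) = row 1: [I, 0]; row 2: [0, -I]; rho(e2 e3) = rho(e2)rho(e3) = row 1: [0, I]; row 2: [I, 0].
M = (-8/3)*rho(e2) + (2)*rho(e1 e2) + (-5/2)*rho(e2 e3), summed entrywise:
Answer: row 1: [2*I, I/6]; row 2: [-31*I/6, -2*I]


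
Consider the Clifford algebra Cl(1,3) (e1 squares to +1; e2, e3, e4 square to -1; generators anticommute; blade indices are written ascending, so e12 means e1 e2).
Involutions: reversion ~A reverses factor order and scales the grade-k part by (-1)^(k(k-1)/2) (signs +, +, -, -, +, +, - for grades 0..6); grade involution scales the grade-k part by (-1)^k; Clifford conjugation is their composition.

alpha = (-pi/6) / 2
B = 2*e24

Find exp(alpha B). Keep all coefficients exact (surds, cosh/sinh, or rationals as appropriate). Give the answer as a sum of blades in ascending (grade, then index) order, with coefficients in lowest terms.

B^2 = (2)^2*(e24)^2 = 4*(-1) = -4 (a basis 2-blade squares to minus the product of its generators' squares).
B^2 = -4 — circular case — the even/odd split gives cos and sin: l = 2, alpha*l = -pi/6, so exp(alpha B) = cos(-pi/6) + (sin(-pi/6)/2)*B = sqrt(3)/2 + (-1/4)*B.
Answer: sqrt(3)/2 - 1/2*e24


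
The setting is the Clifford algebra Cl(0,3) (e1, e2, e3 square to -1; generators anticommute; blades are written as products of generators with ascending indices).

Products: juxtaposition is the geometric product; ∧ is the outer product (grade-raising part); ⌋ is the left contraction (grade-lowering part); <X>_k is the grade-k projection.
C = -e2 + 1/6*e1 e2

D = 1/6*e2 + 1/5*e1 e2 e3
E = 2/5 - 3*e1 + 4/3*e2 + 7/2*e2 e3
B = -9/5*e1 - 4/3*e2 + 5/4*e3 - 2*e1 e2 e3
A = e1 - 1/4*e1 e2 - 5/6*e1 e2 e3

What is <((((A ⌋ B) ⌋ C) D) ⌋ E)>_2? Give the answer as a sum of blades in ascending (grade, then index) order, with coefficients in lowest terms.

step 1: 52/15 - 1/2*e3 + 2*e2 e3
step 2: -52/15*e2 + 26/45*e1 e2
step 3: 26/45 - 13/135*e1 - 26/225*e3 - 52/75*e1 e3
step 4: -13/225 - 26/15*e1 + 247/675*e2 + 91/45*e2 e3
step 5: 91/45*e2 e3
Answer: 91/45*e2 e3


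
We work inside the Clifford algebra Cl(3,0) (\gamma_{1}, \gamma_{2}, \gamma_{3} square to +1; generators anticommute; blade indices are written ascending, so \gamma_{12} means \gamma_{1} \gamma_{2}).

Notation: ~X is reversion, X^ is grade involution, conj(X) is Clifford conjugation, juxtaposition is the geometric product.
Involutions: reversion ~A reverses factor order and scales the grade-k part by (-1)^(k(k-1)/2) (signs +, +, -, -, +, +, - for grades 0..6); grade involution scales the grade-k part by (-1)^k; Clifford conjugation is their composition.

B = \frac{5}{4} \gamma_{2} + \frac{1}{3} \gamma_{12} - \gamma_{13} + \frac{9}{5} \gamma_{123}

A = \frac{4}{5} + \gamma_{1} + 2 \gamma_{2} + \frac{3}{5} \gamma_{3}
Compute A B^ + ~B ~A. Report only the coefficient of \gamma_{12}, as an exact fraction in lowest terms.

first term: -\frac{5}{2} - \frac{1}{15} \gamma_{1} - \frac{2}{3} \gamma_{2} - \gamma_{3} - \frac{619}{300} \gamma_{12} + \frac{14}{5} \gamma_{13} - \frac{21}{20} \gamma_{23} + \frac{19}{25} \gamma_{123}
second term: \frac{5}{2} - \frac{1}{15} \gamma_{1} + \frac{4}{3} \gamma_{2} - \gamma_{3} - \frac{779}{300} \gamma_{12} + \frac{22}{5} \gamma_{13} - \frac{21}{20} \gamma_{23} - \frac{91}{25} \gamma_{123}
Answer: -\frac{233}{50}


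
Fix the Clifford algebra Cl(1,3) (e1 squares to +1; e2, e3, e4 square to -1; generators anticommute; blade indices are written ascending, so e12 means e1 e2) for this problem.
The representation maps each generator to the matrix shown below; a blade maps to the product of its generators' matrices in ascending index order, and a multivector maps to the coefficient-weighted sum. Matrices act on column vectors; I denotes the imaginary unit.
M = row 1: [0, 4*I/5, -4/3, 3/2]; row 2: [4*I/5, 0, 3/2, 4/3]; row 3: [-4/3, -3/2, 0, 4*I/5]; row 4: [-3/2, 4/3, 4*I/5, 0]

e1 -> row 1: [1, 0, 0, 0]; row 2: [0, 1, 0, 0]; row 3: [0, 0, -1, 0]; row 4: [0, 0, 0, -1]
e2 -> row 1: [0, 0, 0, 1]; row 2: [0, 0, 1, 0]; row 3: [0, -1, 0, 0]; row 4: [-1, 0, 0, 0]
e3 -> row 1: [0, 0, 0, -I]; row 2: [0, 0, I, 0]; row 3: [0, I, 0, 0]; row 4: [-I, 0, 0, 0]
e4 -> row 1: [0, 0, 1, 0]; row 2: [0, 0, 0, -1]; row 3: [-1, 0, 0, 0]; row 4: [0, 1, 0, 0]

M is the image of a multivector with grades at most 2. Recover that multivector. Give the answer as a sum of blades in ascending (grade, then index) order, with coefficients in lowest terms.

Method: the blade images are trace-orthogonal — tr(rho(e_A) rho(e_B)^-1) = 4 if A = B and 0 otherwise — and rho(e_A)^-1 = (e_A)^2 * rho(e_A) with (e_A)^2 = +1 or -1, so the coefficient of e_A in the preimage is (e_A)^2 * tr(M rho(e_A))/4.
Nonzero projections over blades of grade <= 2: e2: (e2)^2 = -1, tr(M rho(e2)) = -6, coefficient 3/2; e14: (e14)^2 = +1, tr(M rho(e14)) = -16/3, coefficient -4/3; e34: (e34)^2 = -1, tr(M rho(e34)) = 16/5, coefficient -4/5. Every other blade of grade <= 2 projects to 0.
Answer: 3/2*e2 - 4/3*e14 - 4/5*e34


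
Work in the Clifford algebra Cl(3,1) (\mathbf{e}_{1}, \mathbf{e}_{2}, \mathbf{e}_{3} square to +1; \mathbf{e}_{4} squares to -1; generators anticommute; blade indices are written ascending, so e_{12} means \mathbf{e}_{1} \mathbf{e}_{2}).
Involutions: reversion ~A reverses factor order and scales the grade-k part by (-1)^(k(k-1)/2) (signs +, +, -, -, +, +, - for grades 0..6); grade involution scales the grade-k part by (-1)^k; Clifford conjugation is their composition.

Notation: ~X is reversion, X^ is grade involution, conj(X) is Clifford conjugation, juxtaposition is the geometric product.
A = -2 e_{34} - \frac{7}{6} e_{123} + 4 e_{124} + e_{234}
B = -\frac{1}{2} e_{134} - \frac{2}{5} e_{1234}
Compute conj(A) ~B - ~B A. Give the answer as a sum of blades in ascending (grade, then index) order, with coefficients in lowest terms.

first term: \frac{7}{5} e_{1} + \frac{8}{5} e_{3} - \frac{7}{15} e_{4} - \frac{13}{10} e_{12} + 2 e_{23} - \frac{7}{12} e_{24}
second term: -\frac{7}{5} e_{1} - \frac{8}{5} e_{3} + \frac{7}{15} e_{4} + \frac{13}{10} e_{12} - 2 e_{23} + \frac{7}{12} e_{24}
Answer: \frac{14}{5} e_{1} + \frac{16}{5} e_{3} - \frac{14}{15} e_{4} - \frac{13}{5} e_{12} + 4 e_{23} - \frac{7}{6} e_{24}


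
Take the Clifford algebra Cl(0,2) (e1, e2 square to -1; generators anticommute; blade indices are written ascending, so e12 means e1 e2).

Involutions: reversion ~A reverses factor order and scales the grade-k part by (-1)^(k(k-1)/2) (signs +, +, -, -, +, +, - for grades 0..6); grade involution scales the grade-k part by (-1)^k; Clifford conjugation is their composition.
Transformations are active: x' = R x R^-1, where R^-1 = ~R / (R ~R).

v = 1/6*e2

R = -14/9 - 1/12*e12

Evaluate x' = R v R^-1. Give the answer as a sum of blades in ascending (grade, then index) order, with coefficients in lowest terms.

~R = -14/9 + 1/12*e12, and R ~R = 3145/1296, so R^-1 = ~R / (3145/1296).
R v = 1/72*e1 - 7/27*e2
Answer: -56/3145*e1 + 3127/18870*e2


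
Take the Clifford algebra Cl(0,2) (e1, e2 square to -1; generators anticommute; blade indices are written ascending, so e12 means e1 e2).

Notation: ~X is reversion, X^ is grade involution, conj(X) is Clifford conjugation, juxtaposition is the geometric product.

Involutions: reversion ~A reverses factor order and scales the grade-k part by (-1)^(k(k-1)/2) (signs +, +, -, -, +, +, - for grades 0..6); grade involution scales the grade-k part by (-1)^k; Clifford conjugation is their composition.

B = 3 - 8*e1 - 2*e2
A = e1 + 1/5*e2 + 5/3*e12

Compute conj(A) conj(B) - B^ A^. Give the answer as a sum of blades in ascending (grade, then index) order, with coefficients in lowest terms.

first term: 42/5 + 1/3*e1 - 209/15*e2 - 27/5*e12
second term: 42/5 + 1/3*e1 - 209/15*e2 + 27/5*e12
Answer: -54/5*e12
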